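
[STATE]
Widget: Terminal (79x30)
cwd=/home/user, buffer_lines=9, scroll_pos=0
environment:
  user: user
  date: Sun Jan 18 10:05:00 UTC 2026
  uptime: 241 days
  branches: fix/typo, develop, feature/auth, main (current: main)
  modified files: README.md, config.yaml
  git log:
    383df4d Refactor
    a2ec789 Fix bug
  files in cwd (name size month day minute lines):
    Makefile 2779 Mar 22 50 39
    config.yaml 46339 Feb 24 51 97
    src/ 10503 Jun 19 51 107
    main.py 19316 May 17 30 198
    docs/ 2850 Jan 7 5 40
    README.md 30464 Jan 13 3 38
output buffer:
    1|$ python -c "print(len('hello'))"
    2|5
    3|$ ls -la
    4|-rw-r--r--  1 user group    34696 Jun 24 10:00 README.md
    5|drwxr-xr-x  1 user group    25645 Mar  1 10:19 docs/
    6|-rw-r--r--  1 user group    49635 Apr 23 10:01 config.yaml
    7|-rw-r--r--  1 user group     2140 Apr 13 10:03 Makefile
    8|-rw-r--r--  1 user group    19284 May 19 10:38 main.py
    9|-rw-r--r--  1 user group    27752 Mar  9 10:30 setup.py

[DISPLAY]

$ python -c "print(len('hello'))"                                              
5                                                                              
$ ls -la                                                                       
-rw-r--r--  1 user group    34696 Jun 24 10:00 README.md                       
drwxr-xr-x  1 user group    25645 Mar  1 10:19 docs/                           
-rw-r--r--  1 user group    49635 Apr 23 10:01 config.yaml                     
-rw-r--r--  1 user group     2140 Apr 13 10:03 Makefile                        
-rw-r--r--  1 user group    19284 May 19 10:38 main.py                         
-rw-r--r--  1 user group    27752 Mar  9 10:30 setup.py                        
$ █                                                                            
                                                                               
                                                                               
                                                                               
                                                                               
                                                                               
                                                                               
                                                                               
                                                                               
                                                                               
                                                                               
                                                                               
                                                                               
                                                                               
                                                                               
                                                                               
                                                                               
                                                                               
                                                                               
                                                                               
                                                                               


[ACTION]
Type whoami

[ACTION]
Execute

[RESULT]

$ python -c "print(len('hello'))"                                              
5                                                                              
$ ls -la                                                                       
-rw-r--r--  1 user group    34696 Jun 24 10:00 README.md                       
drwxr-xr-x  1 user group    25645 Mar  1 10:19 docs/                           
-rw-r--r--  1 user group    49635 Apr 23 10:01 config.yaml                     
-rw-r--r--  1 user group     2140 Apr 13 10:03 Makefile                        
-rw-r--r--  1 user group    19284 May 19 10:38 main.py                         
-rw-r--r--  1 user group    27752 Mar  9 10:30 setup.py                        
$ whoami                                                                       
user                                                                           
$ █                                                                            
                                                                               
                                                                               
                                                                               
                                                                               
                                                                               
                                                                               
                                                                               
                                                                               
                                                                               
                                                                               
                                                                               
                                                                               
                                                                               
                                                                               
                                                                               
                                                                               
                                                                               
                                                                               


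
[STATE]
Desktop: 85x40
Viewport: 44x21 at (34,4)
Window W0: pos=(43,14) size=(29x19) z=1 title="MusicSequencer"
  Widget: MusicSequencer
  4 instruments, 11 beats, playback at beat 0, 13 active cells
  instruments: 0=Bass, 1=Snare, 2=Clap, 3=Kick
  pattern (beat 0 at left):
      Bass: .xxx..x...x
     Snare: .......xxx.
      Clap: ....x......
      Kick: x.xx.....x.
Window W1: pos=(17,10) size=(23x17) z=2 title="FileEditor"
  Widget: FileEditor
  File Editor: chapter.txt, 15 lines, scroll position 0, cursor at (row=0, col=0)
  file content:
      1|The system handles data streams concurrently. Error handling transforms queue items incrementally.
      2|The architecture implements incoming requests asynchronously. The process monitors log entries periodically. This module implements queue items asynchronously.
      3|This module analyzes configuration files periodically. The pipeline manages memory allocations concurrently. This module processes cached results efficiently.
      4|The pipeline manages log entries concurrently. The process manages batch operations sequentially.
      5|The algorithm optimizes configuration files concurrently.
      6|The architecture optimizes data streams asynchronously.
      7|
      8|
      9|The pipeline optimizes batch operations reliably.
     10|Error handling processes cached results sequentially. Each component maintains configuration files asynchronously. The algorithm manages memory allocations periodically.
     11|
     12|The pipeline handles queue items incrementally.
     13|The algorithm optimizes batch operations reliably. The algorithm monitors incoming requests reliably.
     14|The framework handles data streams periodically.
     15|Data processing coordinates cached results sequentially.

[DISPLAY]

                                            
                                            
                                            
                                            
                                            
                                            
━━━━━┓                                      
     ┃                                      
─────┨                                      
es d▲┃                                      
 imp█┃   ┏━━━━━━━━━━━━━━━━━━━━━━━━━━━┓      
yzes░┃   ┃ MusicSequencer            ┃      
ages░┃   ┠───────────────────────────┨      
timi░┃   ┃      ▼1234567890          ┃      
 opt░┃   ┃  Bass·███··█···█          ┃      
    ░┃   ┃ Snare·······███·          ┃      
    ░┃   ┃  Clap····█······          ┃      
imiz░┃   ┃  Kick█·██·····█·          ┃      
roce░┃   ┃                           ┃      
    ░┃   ┃                           ┃      
dles░┃   ┃                           ┃      


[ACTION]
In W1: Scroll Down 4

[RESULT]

                                            
                                            
                                            
                                            
                                            
                                            
━━━━━┓                                      
     ┃                                      
─────┨                                      
yzes▲┃                                      
ages░┃   ┏━━━━━━━━━━━━━━━━━━━━━━━━━━━┓      
timi░┃   ┃ MusicSequencer            ┃      
 opt░┃   ┠───────────────────────────┨      
    ░┃   ┃      ▼1234567890          ┃      
    ░┃   ┃  Bass·███··█···█          ┃      
imiz░┃   ┃ Snare·······███·          ┃      
roce░┃   ┃  Clap····█······          ┃      
    ░┃   ┃  Kick█·██·····█·          ┃      
dles░┃   ┃                           ┃      
timi░┃   ┃                           ┃      
ndle█┃   ┃                           ┃      


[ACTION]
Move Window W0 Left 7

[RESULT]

                                            
                                            
                                            
                                            
                                            
                                            
━━━━━┓                                      
     ┃                                      
─────┨                                      
yzes▲┃                                      
ages░┃━━━━━━━━━━━━━━━━━━━━━━━━┓             
timi░┃sicSequencer            ┃             
 opt░┃────────────────────────┨             
    ░┃   ▼1234567890          ┃             
    ░┃ass·███··█···█          ┃             
imiz░┃are·······███·          ┃             
roce░┃lap····█······          ┃             
    ░┃ick█·██·····█·          ┃             
dles░┃                        ┃             
timi░┃                        ┃             
ndle█┃                        ┃             


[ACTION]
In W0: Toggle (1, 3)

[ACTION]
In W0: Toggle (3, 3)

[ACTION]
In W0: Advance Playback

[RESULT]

                                            
                                            
                                            
                                            
                                            
                                            
━━━━━┓                                      
     ┃                                      
─────┨                                      
yzes▲┃                                      
ages░┃━━━━━━━━━━━━━━━━━━━━━━━━┓             
timi░┃sicSequencer            ┃             
 opt░┃────────────────────────┨             
    ░┃   0▼234567890          ┃             
    ░┃ass·███··█···█          ┃             
imiz░┃are···█···███·          ┃             
roce░┃lap····█······          ┃             
    ░┃ick█·█······█·          ┃             
dles░┃                        ┃             
timi░┃                        ┃             
ndle█┃                        ┃             


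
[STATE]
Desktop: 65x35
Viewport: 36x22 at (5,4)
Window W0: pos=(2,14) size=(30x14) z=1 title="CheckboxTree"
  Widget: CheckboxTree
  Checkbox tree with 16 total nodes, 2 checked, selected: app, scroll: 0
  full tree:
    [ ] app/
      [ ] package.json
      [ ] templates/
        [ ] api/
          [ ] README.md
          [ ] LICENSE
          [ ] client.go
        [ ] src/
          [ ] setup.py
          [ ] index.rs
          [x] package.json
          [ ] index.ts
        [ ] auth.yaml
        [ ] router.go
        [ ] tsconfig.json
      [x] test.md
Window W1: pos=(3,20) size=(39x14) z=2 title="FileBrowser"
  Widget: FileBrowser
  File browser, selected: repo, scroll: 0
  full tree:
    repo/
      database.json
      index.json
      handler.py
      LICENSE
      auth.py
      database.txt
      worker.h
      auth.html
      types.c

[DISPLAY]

                                    
                                    
                                    
                                    
                                    
                                    
                                    
                                    
                                    
                                    
━━━━━━━━━━━━━━━━━━━━━━━━━━┓         
heckboxTree               ┃         
──────────────────────────┨         
-] app/                   ┃         
 [ ] package.json         ┃         
 [-] templates/           ┃         
━━━━━━━━━━━━━━━━━━━━━━━━━━━━━━━━━━━━
FileBrowser                         
────────────────────────────────────
 [-] repo/                          
   database.json                    
   index.json                       


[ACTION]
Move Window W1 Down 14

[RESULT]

                                    
                                    
                                    
                                    
                                    
                                    
                                    
                                    
                                    
                                    
━━━━━━━━━━━━━━━━━━━━━━━━━━┓         
heckboxTree               ┃         
──────────────────────────┨         
-] app/                   ┃         
 [ ] package.json         ┃         
 [-] templates/           ┃         
   [ ] api/               ┃         
━━━━━━━━━━━━━━━━━━━━━━━━━━━━━━━━━━━━
FileBrowser                         
────────────────────────────────────
 [-] repo/                          
   database.json                    


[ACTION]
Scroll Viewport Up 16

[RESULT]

                                    
                                    
                                    
                                    
                                    
                                    
                                    
                                    
                                    
                                    
                                    
                                    
                                    
                                    
━━━━━━━━━━━━━━━━━━━━━━━━━━┓         
heckboxTree               ┃         
──────────────────────────┨         
-] app/                   ┃         
 [ ] package.json         ┃         
 [-] templates/           ┃         
   [ ] api/               ┃         
━━━━━━━━━━━━━━━━━━━━━━━━━━━━━━━━━━━━


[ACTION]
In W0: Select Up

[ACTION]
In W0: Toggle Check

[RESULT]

                                    
                                    
                                    
                                    
                                    
                                    
                                    
                                    
                                    
                                    
                                    
                                    
                                    
                                    
━━━━━━━━━━━━━━━━━━━━━━━━━━┓         
heckboxTree               ┃         
──────────────────────────┨         
x] app/                   ┃         
 [x] package.json         ┃         
 [x] templates/           ┃         
   [x] api/               ┃         
━━━━━━━━━━━━━━━━━━━━━━━━━━━━━━━━━━━━


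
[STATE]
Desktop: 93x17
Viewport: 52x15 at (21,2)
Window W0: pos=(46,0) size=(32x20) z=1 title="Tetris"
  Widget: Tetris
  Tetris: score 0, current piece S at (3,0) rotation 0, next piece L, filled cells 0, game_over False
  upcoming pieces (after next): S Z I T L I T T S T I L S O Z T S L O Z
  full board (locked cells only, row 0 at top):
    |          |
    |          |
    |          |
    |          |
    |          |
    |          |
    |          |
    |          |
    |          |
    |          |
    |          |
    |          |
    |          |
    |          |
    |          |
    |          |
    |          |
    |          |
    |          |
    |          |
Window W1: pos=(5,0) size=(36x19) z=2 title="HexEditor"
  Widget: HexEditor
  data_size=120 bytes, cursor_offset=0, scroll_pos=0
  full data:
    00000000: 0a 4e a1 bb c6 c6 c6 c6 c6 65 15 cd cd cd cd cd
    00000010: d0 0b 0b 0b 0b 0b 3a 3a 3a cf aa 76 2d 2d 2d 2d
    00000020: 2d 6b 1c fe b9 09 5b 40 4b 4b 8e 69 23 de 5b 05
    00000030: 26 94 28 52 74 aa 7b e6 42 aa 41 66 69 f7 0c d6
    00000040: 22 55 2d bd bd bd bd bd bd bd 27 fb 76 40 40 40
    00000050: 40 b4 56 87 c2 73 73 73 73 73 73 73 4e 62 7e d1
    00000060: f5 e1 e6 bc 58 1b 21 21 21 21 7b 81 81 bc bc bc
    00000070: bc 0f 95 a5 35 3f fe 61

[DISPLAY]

───────────────────┨     ┠──────────────────────────
 a1 bb c6 c6 c6 c6 ┃     ┃          │Next:          
 0b 0b 0b 0b 3a 3a ┃     ┃          │  ▒            
 1c fe b9 09 5b 40 ┃     ┃          │▒▒▒            
 28 52 74 aa 7b e6 ┃     ┃          │               
 2d bd bd bd bd bd ┃     ┃          │               
 56 87 c2 73 73 73 ┃     ┃          │               
 e6 bc 58 1b 21 21 ┃     ┃          │Score:         
 95 a5 35 3f fe 61 ┃     ┃          │0              
                   ┃     ┃          │               
                   ┃     ┃          │               
                   ┃     ┃          │               
                   ┃     ┃          │               
                   ┃     ┃          │               
                   ┃     ┃          │               


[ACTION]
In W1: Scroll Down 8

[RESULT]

───────────────────┨     ┠──────────────────────────
 95 a5 35 3f fe 61 ┃     ┃          │Next:          
                   ┃     ┃          │  ▒            
                   ┃     ┃          │▒▒▒            
                   ┃     ┃          │               
                   ┃     ┃          │               
                   ┃     ┃          │               
                   ┃     ┃          │Score:         
                   ┃     ┃          │0              
                   ┃     ┃          │               
                   ┃     ┃          │               
                   ┃     ┃          │               
                   ┃     ┃          │               
                   ┃     ┃          │               
                   ┃     ┃          │               


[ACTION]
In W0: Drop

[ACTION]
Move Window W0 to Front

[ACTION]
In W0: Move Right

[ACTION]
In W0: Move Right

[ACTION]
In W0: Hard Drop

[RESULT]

───────────────────┨     ┠──────────────────────────
 95 a5 35 3f fe 61 ┃     ┃          │Next:          
                   ┃     ┃          │ ░░            
                   ┃     ┃          │░░             
                   ┃     ┃          │               
                   ┃     ┃          │               
                   ┃     ┃          │               
                   ┃     ┃          │Score:         
                   ┃     ┃          │0              
                   ┃     ┃          │               
                   ┃     ┃          │               
                   ┃     ┃          │               
                   ┃     ┃          │               
                   ┃     ┃          │               
                   ┃     ┃          │               


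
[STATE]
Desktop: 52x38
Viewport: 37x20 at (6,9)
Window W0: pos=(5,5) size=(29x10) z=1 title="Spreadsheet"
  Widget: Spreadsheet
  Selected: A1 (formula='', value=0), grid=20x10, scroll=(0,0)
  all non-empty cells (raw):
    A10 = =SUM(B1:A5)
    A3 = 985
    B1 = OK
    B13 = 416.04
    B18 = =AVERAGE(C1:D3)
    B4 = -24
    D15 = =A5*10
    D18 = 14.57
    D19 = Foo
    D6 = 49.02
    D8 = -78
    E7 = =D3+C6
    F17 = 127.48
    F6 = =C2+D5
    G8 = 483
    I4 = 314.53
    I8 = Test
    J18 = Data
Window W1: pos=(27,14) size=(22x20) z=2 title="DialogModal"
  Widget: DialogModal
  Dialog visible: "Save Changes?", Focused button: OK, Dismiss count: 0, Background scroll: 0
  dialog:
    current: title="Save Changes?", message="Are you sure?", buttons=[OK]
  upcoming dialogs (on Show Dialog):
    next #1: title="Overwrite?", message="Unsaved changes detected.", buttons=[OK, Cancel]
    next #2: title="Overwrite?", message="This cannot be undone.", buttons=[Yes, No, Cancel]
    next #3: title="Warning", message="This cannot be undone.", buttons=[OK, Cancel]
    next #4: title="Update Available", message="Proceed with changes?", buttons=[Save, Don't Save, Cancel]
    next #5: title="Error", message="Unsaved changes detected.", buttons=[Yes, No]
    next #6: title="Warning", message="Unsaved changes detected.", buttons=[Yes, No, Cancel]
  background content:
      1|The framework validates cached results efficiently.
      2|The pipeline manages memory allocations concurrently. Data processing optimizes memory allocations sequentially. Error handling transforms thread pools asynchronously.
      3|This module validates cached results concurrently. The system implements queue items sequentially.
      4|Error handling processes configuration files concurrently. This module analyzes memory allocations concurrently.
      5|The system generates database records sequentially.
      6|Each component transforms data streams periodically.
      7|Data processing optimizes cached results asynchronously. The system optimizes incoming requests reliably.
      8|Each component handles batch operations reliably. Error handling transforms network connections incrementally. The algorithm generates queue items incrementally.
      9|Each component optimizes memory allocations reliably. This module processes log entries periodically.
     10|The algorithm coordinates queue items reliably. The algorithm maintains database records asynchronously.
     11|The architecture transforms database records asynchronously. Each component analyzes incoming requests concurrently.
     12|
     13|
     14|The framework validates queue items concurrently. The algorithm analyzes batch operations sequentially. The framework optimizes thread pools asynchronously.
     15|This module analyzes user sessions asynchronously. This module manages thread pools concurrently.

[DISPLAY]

       A       B       C   ┃         
---------------------------┃         
  1      [0]OK             ┃         
  2        0       0       ┃         
  3      985       0       ┃         
━━━━━━━━━━━━━━━━━━━━━┏━━━━━━━━━━━━━━━
                     ┃ DialogModal   
                     ┠───────────────
                     ┃The framework v
                     ┃The pipeline ma
                     ┃This module val
                     ┃Error handling 
                     ┃The system gene
                     ┃Ea┌────────────
                     ┃Da│Save Changes
                     ┃Ea│Are you sure
                     ┃Ea│     [OK]   
                     ┃Th└────────────
                     ┃The architectur
                     ┃               


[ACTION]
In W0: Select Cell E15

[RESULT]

       A       B       C   ┃         
---------------------------┃         
  1        0OK             ┃         
  2        0       0       ┃         
  3      985       0       ┃         
━━━━━━━━━━━━━━━━━━━━━┏━━━━━━━━━━━━━━━
                     ┃ DialogModal   
                     ┠───────────────
                     ┃The framework v
                     ┃The pipeline ma
                     ┃This module val
                     ┃Error handling 
                     ┃The system gene
                     ┃Ea┌────────────
                     ┃Da│Save Changes
                     ┃Ea│Are you sure
                     ┃Ea│     [OK]   
                     ┃Th└────────────
                     ┃The architectur
                     ┃               


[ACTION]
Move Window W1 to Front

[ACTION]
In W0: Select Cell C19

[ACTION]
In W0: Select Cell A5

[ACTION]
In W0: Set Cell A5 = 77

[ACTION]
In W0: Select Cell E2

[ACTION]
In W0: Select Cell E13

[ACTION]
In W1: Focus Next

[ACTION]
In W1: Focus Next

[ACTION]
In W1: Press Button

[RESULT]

       A       B       C   ┃         
---------------------------┃         
  1        0OK             ┃         
  2        0       0       ┃         
  3      985       0       ┃         
━━━━━━━━━━━━━━━━━━━━━┏━━━━━━━━━━━━━━━
                     ┃ DialogModal   
                     ┠───────────────
                     ┃The framework v
                     ┃The pipeline ma
                     ┃This module val
                     ┃Error handling 
                     ┃The system gene
                     ┃Each component 
                     ┃Data processing
                     ┃Each component 
                     ┃Each component 
                     ┃The algorithm c
                     ┃The architectur
                     ┃               


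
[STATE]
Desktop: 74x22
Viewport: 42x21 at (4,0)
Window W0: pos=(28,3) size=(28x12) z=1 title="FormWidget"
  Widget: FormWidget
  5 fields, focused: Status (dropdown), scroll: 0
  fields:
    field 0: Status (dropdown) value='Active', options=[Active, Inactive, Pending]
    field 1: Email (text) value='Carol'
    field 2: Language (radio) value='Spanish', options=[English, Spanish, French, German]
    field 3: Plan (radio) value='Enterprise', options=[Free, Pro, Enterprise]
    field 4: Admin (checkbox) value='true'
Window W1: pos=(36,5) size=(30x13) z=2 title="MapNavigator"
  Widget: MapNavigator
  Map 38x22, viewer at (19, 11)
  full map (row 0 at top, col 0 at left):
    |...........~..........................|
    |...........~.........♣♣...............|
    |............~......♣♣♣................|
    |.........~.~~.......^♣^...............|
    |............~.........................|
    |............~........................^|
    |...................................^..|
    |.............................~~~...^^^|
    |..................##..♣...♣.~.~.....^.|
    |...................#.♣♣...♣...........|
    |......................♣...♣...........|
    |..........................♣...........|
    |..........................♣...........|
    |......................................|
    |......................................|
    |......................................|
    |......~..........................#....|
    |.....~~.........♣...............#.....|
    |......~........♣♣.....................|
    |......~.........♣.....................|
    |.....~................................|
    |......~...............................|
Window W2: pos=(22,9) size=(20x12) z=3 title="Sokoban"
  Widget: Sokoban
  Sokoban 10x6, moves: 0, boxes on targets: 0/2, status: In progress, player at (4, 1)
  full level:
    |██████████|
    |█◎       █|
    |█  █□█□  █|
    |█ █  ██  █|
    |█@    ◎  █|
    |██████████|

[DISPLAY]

                                          
                                          
                                          
                        ┏━━━━━━━━━━━━━━━━━
                        ┃ FormWidget      
                        ┠───────┏━━━━━━━━━
                        ┃> Statu┃ MapNavig
                        ┃  Email┠─────────
                        ┃  Langu┃.........
                  ┏━━━━━━━━━━━━━━━━━━┓....
                  ┃ Sokoban          ┃....
                  ┠──────────────────┨....
                  ┃██████████        ┃....
                  ┃█◎       █        ┃....
                  ┃█  █□█□  █        ┃....
                  ┃█ █  ██  █        ┃....
                  ┃█@    ◎  █        ┃....
                  ┃██████████        ┃━━━━
                  ┃Moves: 0  0/2     ┃    
                  ┃                  ┃    
                  ┗━━━━━━━━━━━━━━━━━━┛    


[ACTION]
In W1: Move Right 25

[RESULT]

                                          
                                          
                                          
                        ┏━━━━━━━━━━━━━━━━━
                        ┃ FormWidget      
                        ┠───────┏━━━━━━━━━
                        ┃> Statu┃ MapNavig
                        ┃  Email┠─────────
                        ┃  Langu┃......~~~
                  ┏━━━━━━━━━━━━━━━━━━┓~.~.
                  ┃ Sokoban          ┃....
                  ┠──────────────────┨....
                  ┃██████████        ┃....
                  ┃█◎       █        ┃....
                  ┃█  █□█□  █        ┃....
                  ┃█ █  ██  █        ┃....
                  ┃█@    ◎  █        ┃....
                  ┃██████████        ┃━━━━
                  ┃Moves: 0  0/2     ┃    
                  ┃                  ┃    
                  ┗━━━━━━━━━━━━━━━━━━┛    


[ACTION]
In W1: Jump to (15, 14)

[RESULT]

                                          
                                          
                                          
                        ┏━━━━━━━━━━━━━━━━━
                        ┃ FormWidget      
                        ┠───────┏━━━━━━━━━
                        ┃> Statu┃ MapNavig
                        ┃  Email┠─────────
                        ┃  Langu┃.........
                  ┏━━━━━━━━━━━━━━━━━━┓....
                  ┃ Sokoban          ┃....
                  ┠──────────────────┨....
                  ┃██████████        ┃....
                  ┃█◎       █        ┃....
                  ┃█  █□█□  █        ┃~...
                  ┃█ █  ██  █        ┃~...
                  ┃█@    ◎  █        ┃~...
                  ┃██████████        ┃━━━━
                  ┃Moves: 0  0/2     ┃    
                  ┃                  ┃    
                  ┗━━━━━━━━━━━━━━━━━━┛    


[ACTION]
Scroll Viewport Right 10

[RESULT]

                                          
                                          
                                          
              ┏━━━━━━━━━━━━━━━━━━━━━━━━━━┓
              ┃ FormWidget               ┃
              ┠───────┏━━━━━━━━━━━━━━━━━━━
              ┃> Statu┃ MapNavigator      
              ┃  Email┠───────────────────
              ┃  Langu┃...................
        ┏━━━━━━━━━━━━━━━━━━┓..............
        ┃ Sokoban          ┃..............
        ┠──────────────────┨..............
        ┃██████████        ┃.........@....
        ┃█◎       █        ┃..............
        ┃█  █□█□  █        ┃~.............
        ┃█ █  ██  █        ┃~.........♣...
        ┃█@    ◎  █        ┃~........♣♣...
        ┃██████████        ┃━━━━━━━━━━━━━━
        ┃Moves: 0  0/2     ┃              
        ┃                  ┃              
        ┗━━━━━━━━━━━━━━━━━━┛              


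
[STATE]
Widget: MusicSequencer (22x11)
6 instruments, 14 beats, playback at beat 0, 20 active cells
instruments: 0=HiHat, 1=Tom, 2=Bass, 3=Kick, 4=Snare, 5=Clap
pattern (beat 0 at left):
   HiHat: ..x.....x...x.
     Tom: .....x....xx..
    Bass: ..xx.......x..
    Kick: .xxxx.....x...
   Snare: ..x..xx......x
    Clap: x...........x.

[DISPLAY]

      ▼1234567890123  
 HiHat··█·····█···█·  
   Tom·····█····██··  
  Bass··██·······█··  
  Kick·████·····█···  
 Snare··█··██······█  
  Clap█···········█·  
                      
                      
                      
                      


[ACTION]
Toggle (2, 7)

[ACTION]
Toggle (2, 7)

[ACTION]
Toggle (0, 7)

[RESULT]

      ▼1234567890123  
 HiHat··█····██···█·  
   Tom·····█····██··  
  Bass··██·······█··  
  Kick·████·····█···  
 Snare··█··██······█  
  Clap█···········█·  
                      
                      
                      
                      


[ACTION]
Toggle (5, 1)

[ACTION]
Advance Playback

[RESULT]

      0▼234567890123  
 HiHat··█····██···█·  
   Tom·····█····██··  
  Bass··██·······█··  
  Kick·████·····█···  
 Snare··█··██······█  
  Clap██··········█·  
                      
                      
                      
                      


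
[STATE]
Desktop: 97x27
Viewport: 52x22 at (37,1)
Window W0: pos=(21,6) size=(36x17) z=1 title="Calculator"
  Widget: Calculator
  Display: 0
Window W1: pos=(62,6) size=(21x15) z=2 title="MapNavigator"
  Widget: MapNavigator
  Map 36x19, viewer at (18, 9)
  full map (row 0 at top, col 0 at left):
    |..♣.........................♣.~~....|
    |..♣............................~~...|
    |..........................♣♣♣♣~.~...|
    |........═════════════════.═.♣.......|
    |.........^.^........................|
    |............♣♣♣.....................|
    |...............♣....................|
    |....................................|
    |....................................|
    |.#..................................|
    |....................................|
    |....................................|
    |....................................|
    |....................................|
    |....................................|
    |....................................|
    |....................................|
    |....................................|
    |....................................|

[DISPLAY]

                                                    
                                                    
                                                    
                                                    
                                                    
━━━━━━━━━━━━━━━━━━━┓     ┏━━━━━━━━━━━━━━━━━━━┓      
                   ┃     ┃ MapNavigator      ┃      
───────────────────┨     ┠───────────────────┨      
                  0┃     ┃^.^................┃      
─┐                 ┃     ┃...♣♣♣.............┃      
 │                 ┃     ┃......♣............┃      
─┤                 ┃     ┃...................┃      
 │                 ┃     ┃...................┃      
─┤                 ┃     ┃.........@.........┃      
 │                 ┃     ┃...................┃      
─┤                 ┃     ┃...................┃      
 │                 ┃     ┃...................┃      
─┤                 ┃     ┃...................┃      
+│                 ┃     ┃...................┃      
─┘                 ┃     ┗━━━━━━━━━━━━━━━━━━━┛      
                   ┃                                
━━━━━━━━━━━━━━━━━━━┛                                


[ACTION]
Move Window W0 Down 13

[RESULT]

                                                    
                                                    
                                                    
                                                    
                                                    
                         ┏━━━━━━━━━━━━━━━━━━━┓      
                         ┃ MapNavigator      ┃      
                         ┠───────────────────┨      
                         ┃^.^................┃      
━━━━━━━━━━━━━━━━━━━┓     ┃...♣♣♣.............┃      
                   ┃     ┃......♣............┃      
───────────────────┨     ┃...................┃      
                  0┃     ┃...................┃      
─┐                 ┃     ┃.........@.........┃      
 │                 ┃     ┃...................┃      
─┤                 ┃     ┃...................┃      
 │                 ┃     ┃...................┃      
─┤                 ┃     ┃...................┃      
 │                 ┃     ┃...................┃      
─┤                 ┃     ┗━━━━━━━━━━━━━━━━━━━┛      
 │                 ┃                                
─┤                 ┃                                


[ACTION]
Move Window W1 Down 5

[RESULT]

                                                    
                                                    
                                                    
                                                    
                                                    
                                                    
                                                    
                                                    
                                                    
━━━━━━━━━━━━━━━━━━━┓                                
                   ┃     ┏━━━━━━━━━━━━━━━━━━━┓      
───────────────────┨     ┃ MapNavigator      ┃      
                  0┃     ┠───────────────────┨      
─┐                 ┃     ┃^.^................┃      
 │                 ┃     ┃...♣♣♣.............┃      
─┤                 ┃     ┃......♣............┃      
 │                 ┃     ┃...................┃      
─┤                 ┃     ┃...................┃      
 │                 ┃     ┃.........@.........┃      
─┤                 ┃     ┃...................┃      
 │                 ┃     ┃...................┃      
─┤                 ┃     ┃...................┃      


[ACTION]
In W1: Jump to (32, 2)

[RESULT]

                                                    
                                                    
                                                    
                                                    
                                                    
                                                    
                                                    
                                                    
                                                    
━━━━━━━━━━━━━━━━━━━┓                                
                   ┃     ┏━━━━━━━━━━━━━━━━━━━┓      
───────────────────┨     ┃ MapNavigator      ┃      
                  0┃     ┠───────────────────┨      
─┐                 ┃     ┃                   ┃      
 │                 ┃     ┃                   ┃      
─┤                 ┃     ┃                   ┃      
 │                 ┃     ┃.....♣.~~....      ┃      
─┤                 ┃     ┃........~~...      ┃      
 │                 ┃     ┃...♣♣♣♣~.@...      ┃      
─┤                 ┃     ┃══.═.♣.......      ┃      
 │                 ┃     ┃.............      ┃      
─┤                 ┃     ┃.............      ┃      


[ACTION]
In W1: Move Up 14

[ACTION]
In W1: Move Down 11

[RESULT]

                                                    
                                                    
                                                    
                                                    
                                                    
                                                    
                                                    
                                                    
                                                    
━━━━━━━━━━━━━━━━━━━┓                                
                   ┃     ┏━━━━━━━━━━━━━━━━━━━┓      
───────────────────┨     ┃ MapNavigator      ┃      
                  0┃     ┠───────────────────┨      
─┐                 ┃     ┃.............      ┃      
 │                 ┃     ┃.............      ┃      
─┤                 ┃     ┃.............      ┃      
 │                 ┃     ┃.............      ┃      
─┤                 ┃     ┃.............      ┃      
 │                 ┃     ┃.........@...      ┃      
─┤                 ┃     ┃.............      ┃      
 │                 ┃     ┃.............      ┃      
─┤                 ┃     ┃.............      ┃      
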